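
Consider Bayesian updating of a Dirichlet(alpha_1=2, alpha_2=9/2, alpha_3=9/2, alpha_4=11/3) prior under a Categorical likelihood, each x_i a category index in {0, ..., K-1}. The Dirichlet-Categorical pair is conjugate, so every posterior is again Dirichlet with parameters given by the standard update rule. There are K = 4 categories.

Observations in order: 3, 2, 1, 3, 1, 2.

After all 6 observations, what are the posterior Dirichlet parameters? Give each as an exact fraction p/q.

alpha_1=2, alpha_2=13/2, alpha_3=13/2, alpha_4=17/3

obs 1: x=3 → posterior Dirichlet(2, 9/2, 9/2, 14/3)
obs 2: x=2 → posterior Dirichlet(2, 9/2, 11/2, 14/3)
obs 3: x=1 → posterior Dirichlet(2, 11/2, 11/2, 14/3)
obs 4: x=3 → posterior Dirichlet(2, 11/2, 11/2, 17/3)
obs 5: x=1 → posterior Dirichlet(2, 13/2, 11/2, 17/3)
obs 6: x=2 → posterior Dirichlet(2, 13/2, 13/2, 17/3)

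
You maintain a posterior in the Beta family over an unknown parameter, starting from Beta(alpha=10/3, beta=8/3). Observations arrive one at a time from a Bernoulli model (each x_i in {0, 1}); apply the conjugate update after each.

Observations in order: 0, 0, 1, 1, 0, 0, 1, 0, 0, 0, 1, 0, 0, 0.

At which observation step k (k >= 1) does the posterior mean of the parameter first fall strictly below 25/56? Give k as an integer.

k = 2

obs 1: x=0 → posterior Beta(10/3, 11/3)
obs 2: x=0 → posterior Beta(10/3, 14/3)
obs 3: x=1 → posterior Beta(13/3, 14/3)
obs 4: x=1 → posterior Beta(16/3, 14/3)
obs 5: x=0 → posterior Beta(16/3, 17/3)
obs 6: x=0 → posterior Beta(16/3, 20/3)
obs 7: x=1 → posterior Beta(19/3, 20/3)
obs 8: x=0 → posterior Beta(19/3, 23/3)
obs 9: x=0 → posterior Beta(19/3, 26/3)
obs 10: x=0 → posterior Beta(19/3, 29/3)
obs 11: x=1 → posterior Beta(22/3, 29/3)
obs 12: x=0 → posterior Beta(22/3, 32/3)
obs 13: x=0 → posterior Beta(22/3, 35/3)
obs 14: x=0 → posterior Beta(22/3, 38/3)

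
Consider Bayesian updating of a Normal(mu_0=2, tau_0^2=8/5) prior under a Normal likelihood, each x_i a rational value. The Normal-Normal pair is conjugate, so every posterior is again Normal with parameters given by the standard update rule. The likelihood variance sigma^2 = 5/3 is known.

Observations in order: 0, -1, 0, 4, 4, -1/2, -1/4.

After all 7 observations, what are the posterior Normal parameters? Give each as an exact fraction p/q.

mu_0=200/193, tau_0^2=40/193

obs 1: x=0 → posterior Normal(50/49, 40/49)
obs 2: x=-1 → posterior Normal(26/73, 40/73)
obs 3: x=0 → posterior Normal(26/97, 40/97)
obs 4: x=4 → posterior Normal(122/121, 40/121)
obs 5: x=4 → posterior Normal(218/145, 8/29)
obs 6: x=-1/2 → posterior Normal(206/169, 40/169)
obs 7: x=-1/4 → posterior Normal(200/193, 40/193)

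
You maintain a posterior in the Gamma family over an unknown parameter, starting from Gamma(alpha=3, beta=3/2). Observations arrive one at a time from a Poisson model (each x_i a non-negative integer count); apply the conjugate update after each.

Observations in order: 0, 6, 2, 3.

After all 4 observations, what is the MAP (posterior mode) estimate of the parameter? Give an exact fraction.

26/11

obs 1: x=0 → posterior Gamma(3, 5/2)
obs 2: x=6 → posterior Gamma(9, 7/2)
obs 3: x=2 → posterior Gamma(11, 9/2)
obs 4: x=3 → posterior Gamma(14, 11/2)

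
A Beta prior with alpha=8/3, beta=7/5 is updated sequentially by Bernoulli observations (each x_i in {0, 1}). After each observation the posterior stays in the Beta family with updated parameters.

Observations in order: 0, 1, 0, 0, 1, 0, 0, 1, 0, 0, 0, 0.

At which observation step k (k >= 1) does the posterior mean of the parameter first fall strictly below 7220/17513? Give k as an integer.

obs 1: x=0 → posterior Beta(8/3, 12/5)
obs 2: x=1 → posterior Beta(11/3, 12/5)
obs 3: x=0 → posterior Beta(11/3, 17/5)
obs 4: x=0 → posterior Beta(11/3, 22/5)
obs 5: x=1 → posterior Beta(14/3, 22/5)
obs 6: x=0 → posterior Beta(14/3, 27/5)
obs 7: x=0 → posterior Beta(14/3, 32/5)
obs 8: x=1 → posterior Beta(17/3, 32/5)
obs 9: x=0 → posterior Beta(17/3, 37/5)
obs 10: x=0 → posterior Beta(17/3, 42/5)
obs 11: x=0 → posterior Beta(17/3, 47/5)
obs 12: x=0 → posterior Beta(17/3, 52/5)

k = 10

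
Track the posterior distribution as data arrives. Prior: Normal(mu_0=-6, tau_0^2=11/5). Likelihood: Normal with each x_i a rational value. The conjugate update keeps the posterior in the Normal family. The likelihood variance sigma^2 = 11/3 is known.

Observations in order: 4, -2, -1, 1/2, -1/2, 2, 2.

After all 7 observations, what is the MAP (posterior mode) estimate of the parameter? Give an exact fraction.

obs 1: x=4 → posterior Normal(-9/4, 11/8)
obs 2: x=-2 → posterior Normal(-24/11, 1)
obs 3: x=-1 → posterior Normal(-27/14, 11/14)
obs 4: x=1/2 → posterior Normal(-3/2, 11/17)
obs 5: x=-1/2 → posterior Normal(-27/20, 11/20)
obs 6: x=2 → posterior Normal(-21/23, 11/23)
obs 7: x=2 → posterior Normal(-15/26, 11/26)

-15/26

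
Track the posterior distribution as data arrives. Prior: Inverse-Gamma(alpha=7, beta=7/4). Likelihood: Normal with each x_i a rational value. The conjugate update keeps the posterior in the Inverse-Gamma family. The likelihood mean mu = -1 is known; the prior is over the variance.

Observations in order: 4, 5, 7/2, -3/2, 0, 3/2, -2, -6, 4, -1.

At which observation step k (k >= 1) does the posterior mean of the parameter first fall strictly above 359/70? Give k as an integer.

k = 3

obs 1: x=4 → posterior Inverse-Gamma(15/2, 57/4)
obs 2: x=5 → posterior Inverse-Gamma(8, 129/4)
obs 3: x=7/2 → posterior Inverse-Gamma(17/2, 339/8)
obs 4: x=-3/2 → posterior Inverse-Gamma(9, 85/2)
obs 5: x=0 → posterior Inverse-Gamma(19/2, 43)
obs 6: x=3/2 → posterior Inverse-Gamma(10, 369/8)
obs 7: x=-2 → posterior Inverse-Gamma(21/2, 373/8)
obs 8: x=-6 → posterior Inverse-Gamma(11, 473/8)
obs 9: x=4 → posterior Inverse-Gamma(23/2, 573/8)
obs 10: x=-1 → posterior Inverse-Gamma(12, 573/8)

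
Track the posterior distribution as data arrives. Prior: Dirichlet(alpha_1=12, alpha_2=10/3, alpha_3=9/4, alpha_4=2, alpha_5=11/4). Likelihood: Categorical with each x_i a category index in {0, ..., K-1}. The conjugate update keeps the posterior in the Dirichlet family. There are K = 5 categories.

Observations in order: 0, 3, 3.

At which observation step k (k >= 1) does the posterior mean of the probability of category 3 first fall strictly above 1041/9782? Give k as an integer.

obs 1: x=0 → posterior Dirichlet(13, 10/3, 9/4, 2, 11/4)
obs 2: x=3 → posterior Dirichlet(13, 10/3, 9/4, 3, 11/4)
obs 3: x=3 → posterior Dirichlet(13, 10/3, 9/4, 4, 11/4)

k = 2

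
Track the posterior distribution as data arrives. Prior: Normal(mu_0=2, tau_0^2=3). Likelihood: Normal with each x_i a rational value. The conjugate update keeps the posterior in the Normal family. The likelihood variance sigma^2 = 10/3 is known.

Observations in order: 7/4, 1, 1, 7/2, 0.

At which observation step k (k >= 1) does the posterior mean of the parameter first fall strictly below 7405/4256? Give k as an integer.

k = 2

obs 1: x=7/4 → posterior Normal(143/76, 30/19)
obs 2: x=1 → posterior Normal(179/112, 15/14)
obs 3: x=1 → posterior Normal(215/148, 30/37)
obs 4: x=7/2 → posterior Normal(341/184, 15/23)
obs 5: x=0 → posterior Normal(31/20, 6/11)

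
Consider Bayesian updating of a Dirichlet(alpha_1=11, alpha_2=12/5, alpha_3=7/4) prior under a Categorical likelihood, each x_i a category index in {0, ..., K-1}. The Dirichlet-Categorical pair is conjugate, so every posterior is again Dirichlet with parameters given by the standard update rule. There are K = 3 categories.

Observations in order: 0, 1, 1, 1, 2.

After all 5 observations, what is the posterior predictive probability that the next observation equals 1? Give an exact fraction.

108/403

obs 1: x=0 → posterior Dirichlet(12, 12/5, 7/4)
obs 2: x=1 → posterior Dirichlet(12, 17/5, 7/4)
obs 3: x=1 → posterior Dirichlet(12, 22/5, 7/4)
obs 4: x=1 → posterior Dirichlet(12, 27/5, 7/4)
obs 5: x=2 → posterior Dirichlet(12, 27/5, 11/4)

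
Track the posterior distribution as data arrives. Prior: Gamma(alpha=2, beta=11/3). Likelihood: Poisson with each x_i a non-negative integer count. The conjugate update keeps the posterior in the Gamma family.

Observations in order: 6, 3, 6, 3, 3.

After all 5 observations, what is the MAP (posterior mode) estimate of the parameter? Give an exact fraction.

33/13

obs 1: x=6 → posterior Gamma(8, 14/3)
obs 2: x=3 → posterior Gamma(11, 17/3)
obs 3: x=6 → posterior Gamma(17, 20/3)
obs 4: x=3 → posterior Gamma(20, 23/3)
obs 5: x=3 → posterior Gamma(23, 26/3)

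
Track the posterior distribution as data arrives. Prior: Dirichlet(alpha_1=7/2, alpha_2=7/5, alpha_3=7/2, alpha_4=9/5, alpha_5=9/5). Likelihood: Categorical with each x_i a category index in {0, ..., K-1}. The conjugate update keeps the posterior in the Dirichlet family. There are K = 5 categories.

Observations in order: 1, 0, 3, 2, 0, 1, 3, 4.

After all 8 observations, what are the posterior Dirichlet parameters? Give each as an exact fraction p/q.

obs 1: x=1 → posterior Dirichlet(7/2, 12/5, 7/2, 9/5, 9/5)
obs 2: x=0 → posterior Dirichlet(9/2, 12/5, 7/2, 9/5, 9/5)
obs 3: x=3 → posterior Dirichlet(9/2, 12/5, 7/2, 14/5, 9/5)
obs 4: x=2 → posterior Dirichlet(9/2, 12/5, 9/2, 14/5, 9/5)
obs 5: x=0 → posterior Dirichlet(11/2, 12/5, 9/2, 14/5, 9/5)
obs 6: x=1 → posterior Dirichlet(11/2, 17/5, 9/2, 14/5, 9/5)
obs 7: x=3 → posterior Dirichlet(11/2, 17/5, 9/2, 19/5, 9/5)
obs 8: x=4 → posterior Dirichlet(11/2, 17/5, 9/2, 19/5, 14/5)

alpha_1=11/2, alpha_2=17/5, alpha_3=9/2, alpha_4=19/5, alpha_5=14/5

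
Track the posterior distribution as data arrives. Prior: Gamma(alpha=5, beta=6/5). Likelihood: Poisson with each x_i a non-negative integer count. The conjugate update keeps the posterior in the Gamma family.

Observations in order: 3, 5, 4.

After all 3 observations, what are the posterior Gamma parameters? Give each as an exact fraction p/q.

alpha=17, beta=21/5

obs 1: x=3 → posterior Gamma(8, 11/5)
obs 2: x=5 → posterior Gamma(13, 16/5)
obs 3: x=4 → posterior Gamma(17, 21/5)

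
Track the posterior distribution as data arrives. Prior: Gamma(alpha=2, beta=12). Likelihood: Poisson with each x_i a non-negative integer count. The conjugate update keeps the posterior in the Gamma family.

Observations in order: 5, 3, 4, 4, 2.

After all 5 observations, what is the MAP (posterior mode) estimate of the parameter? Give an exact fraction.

obs 1: x=5 → posterior Gamma(7, 13)
obs 2: x=3 → posterior Gamma(10, 14)
obs 3: x=4 → posterior Gamma(14, 15)
obs 4: x=4 → posterior Gamma(18, 16)
obs 5: x=2 → posterior Gamma(20, 17)

19/17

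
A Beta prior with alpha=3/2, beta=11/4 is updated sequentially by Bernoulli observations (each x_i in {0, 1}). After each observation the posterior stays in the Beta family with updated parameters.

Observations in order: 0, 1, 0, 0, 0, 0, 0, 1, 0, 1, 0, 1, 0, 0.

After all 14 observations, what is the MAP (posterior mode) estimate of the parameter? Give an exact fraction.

obs 1: x=0 → posterior Beta(3/2, 15/4)
obs 2: x=1 → posterior Beta(5/2, 15/4)
obs 3: x=0 → posterior Beta(5/2, 19/4)
obs 4: x=0 → posterior Beta(5/2, 23/4)
obs 5: x=0 → posterior Beta(5/2, 27/4)
obs 6: x=0 → posterior Beta(5/2, 31/4)
obs 7: x=0 → posterior Beta(5/2, 35/4)
obs 8: x=1 → posterior Beta(7/2, 35/4)
obs 9: x=0 → posterior Beta(7/2, 39/4)
obs 10: x=1 → posterior Beta(9/2, 39/4)
obs 11: x=0 → posterior Beta(9/2, 43/4)
obs 12: x=1 → posterior Beta(11/2, 43/4)
obs 13: x=0 → posterior Beta(11/2, 47/4)
obs 14: x=0 → posterior Beta(11/2, 51/4)

18/65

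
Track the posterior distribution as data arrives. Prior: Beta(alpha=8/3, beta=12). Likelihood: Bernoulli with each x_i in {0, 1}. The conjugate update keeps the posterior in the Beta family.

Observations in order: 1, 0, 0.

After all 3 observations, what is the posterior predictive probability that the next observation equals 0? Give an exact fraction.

obs 1: x=1 → posterior Beta(11/3, 12)
obs 2: x=0 → posterior Beta(11/3, 13)
obs 3: x=0 → posterior Beta(11/3, 14)

42/53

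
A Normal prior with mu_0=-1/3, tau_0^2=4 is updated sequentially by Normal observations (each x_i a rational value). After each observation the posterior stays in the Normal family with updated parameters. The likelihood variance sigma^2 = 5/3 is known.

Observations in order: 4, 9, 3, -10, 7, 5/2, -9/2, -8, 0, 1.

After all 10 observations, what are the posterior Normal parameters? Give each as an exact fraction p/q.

mu_0=139/375, tau_0^2=4/25

obs 1: x=4 → posterior Normal(139/51, 20/17)
obs 2: x=9 → posterior Normal(463/87, 20/29)
obs 3: x=3 → posterior Normal(571/123, 20/41)
obs 4: x=-10 → posterior Normal(211/159, 20/53)
obs 5: x=7 → posterior Normal(463/195, 4/13)
obs 6: x=5/2 → posterior Normal(79/33, 20/77)
obs 7: x=-9/2 → posterior Normal(391/267, 20/89)
obs 8: x=-8 → posterior Normal(103/303, 20/101)
obs 9: x=0 → posterior Normal(103/339, 20/113)
obs 10: x=1 → posterior Normal(139/375, 4/25)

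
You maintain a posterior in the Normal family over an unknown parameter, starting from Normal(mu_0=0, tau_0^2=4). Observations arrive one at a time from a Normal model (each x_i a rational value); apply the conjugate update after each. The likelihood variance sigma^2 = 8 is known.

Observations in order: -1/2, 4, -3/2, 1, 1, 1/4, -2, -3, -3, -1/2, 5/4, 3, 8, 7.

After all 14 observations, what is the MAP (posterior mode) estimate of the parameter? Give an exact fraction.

obs 1: x=-1/2 → posterior Normal(-1/6, 8/3)
obs 2: x=4 → posterior Normal(7/8, 2)
obs 3: x=-3/2 → posterior Normal(2/5, 8/5)
obs 4: x=1 → posterior Normal(1/2, 4/3)
obs 5: x=1 → posterior Normal(4/7, 8/7)
obs 6: x=1/4 → posterior Normal(17/32, 1)
obs 7: x=-2 → posterior Normal(1/4, 8/9)
obs 8: x=-3 → posterior Normal(-3/40, 4/5)
obs 9: x=-3 → posterior Normal(-15/44, 8/11)
obs 10: x=-1/2 → posterior Normal(-17/48, 2/3)
obs 11: x=5/4 → posterior Normal(-3/13, 8/13)
obs 12: x=3 → posterior Normal(0, 4/7)
obs 13: x=8 → posterior Normal(8/15, 8/15)
obs 14: x=7 → posterior Normal(15/16, 1/2)

15/16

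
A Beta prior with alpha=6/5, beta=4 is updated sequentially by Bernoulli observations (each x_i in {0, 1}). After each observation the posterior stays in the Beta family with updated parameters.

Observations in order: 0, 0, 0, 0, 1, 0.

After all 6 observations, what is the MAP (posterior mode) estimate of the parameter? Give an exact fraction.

obs 1: x=0 → posterior Beta(6/5, 5)
obs 2: x=0 → posterior Beta(6/5, 6)
obs 3: x=0 → posterior Beta(6/5, 7)
obs 4: x=0 → posterior Beta(6/5, 8)
obs 5: x=1 → posterior Beta(11/5, 8)
obs 6: x=0 → posterior Beta(11/5, 9)

3/23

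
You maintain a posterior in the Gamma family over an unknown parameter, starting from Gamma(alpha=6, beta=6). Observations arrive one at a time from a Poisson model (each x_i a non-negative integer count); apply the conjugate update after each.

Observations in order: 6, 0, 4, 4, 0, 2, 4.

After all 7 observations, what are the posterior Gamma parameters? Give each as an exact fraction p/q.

obs 1: x=6 → posterior Gamma(12, 7)
obs 2: x=0 → posterior Gamma(12, 8)
obs 3: x=4 → posterior Gamma(16, 9)
obs 4: x=4 → posterior Gamma(20, 10)
obs 5: x=0 → posterior Gamma(20, 11)
obs 6: x=2 → posterior Gamma(22, 12)
obs 7: x=4 → posterior Gamma(26, 13)

alpha=26, beta=13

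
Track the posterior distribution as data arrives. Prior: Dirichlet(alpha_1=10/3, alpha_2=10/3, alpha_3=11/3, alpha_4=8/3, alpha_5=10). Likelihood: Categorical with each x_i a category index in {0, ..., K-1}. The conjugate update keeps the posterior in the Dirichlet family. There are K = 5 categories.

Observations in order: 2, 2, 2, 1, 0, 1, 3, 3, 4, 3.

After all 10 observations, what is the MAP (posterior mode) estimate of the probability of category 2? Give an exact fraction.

17/84

obs 1: x=2 → posterior Dirichlet(10/3, 10/3, 14/3, 8/3, 10)
obs 2: x=2 → posterior Dirichlet(10/3, 10/3, 17/3, 8/3, 10)
obs 3: x=2 → posterior Dirichlet(10/3, 10/3, 20/3, 8/3, 10)
obs 4: x=1 → posterior Dirichlet(10/3, 13/3, 20/3, 8/3, 10)
obs 5: x=0 → posterior Dirichlet(13/3, 13/3, 20/3, 8/3, 10)
obs 6: x=1 → posterior Dirichlet(13/3, 16/3, 20/3, 8/3, 10)
obs 7: x=3 → posterior Dirichlet(13/3, 16/3, 20/3, 11/3, 10)
obs 8: x=3 → posterior Dirichlet(13/3, 16/3, 20/3, 14/3, 10)
obs 9: x=4 → posterior Dirichlet(13/3, 16/3, 20/3, 14/3, 11)
obs 10: x=3 → posterior Dirichlet(13/3, 16/3, 20/3, 17/3, 11)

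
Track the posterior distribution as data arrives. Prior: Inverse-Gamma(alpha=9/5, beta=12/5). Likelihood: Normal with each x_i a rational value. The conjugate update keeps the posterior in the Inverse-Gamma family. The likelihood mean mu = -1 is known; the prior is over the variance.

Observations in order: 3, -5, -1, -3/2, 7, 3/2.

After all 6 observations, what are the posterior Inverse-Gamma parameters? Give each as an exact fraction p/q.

alpha=24/5, beta=1073/20

obs 1: x=3 → posterior Inverse-Gamma(23/10, 52/5)
obs 2: x=-5 → posterior Inverse-Gamma(14/5, 92/5)
obs 3: x=-1 → posterior Inverse-Gamma(33/10, 92/5)
obs 4: x=-3/2 → posterior Inverse-Gamma(19/5, 741/40)
obs 5: x=7 → posterior Inverse-Gamma(43/10, 2021/40)
obs 6: x=3/2 → posterior Inverse-Gamma(24/5, 1073/20)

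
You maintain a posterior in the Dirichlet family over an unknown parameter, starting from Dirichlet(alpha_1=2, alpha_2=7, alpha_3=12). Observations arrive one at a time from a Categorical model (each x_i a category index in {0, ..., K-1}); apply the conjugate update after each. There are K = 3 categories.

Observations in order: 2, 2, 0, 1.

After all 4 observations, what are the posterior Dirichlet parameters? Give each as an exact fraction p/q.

alpha_1=3, alpha_2=8, alpha_3=14

obs 1: x=2 → posterior Dirichlet(2, 7, 13)
obs 2: x=2 → posterior Dirichlet(2, 7, 14)
obs 3: x=0 → posterior Dirichlet(3, 7, 14)
obs 4: x=1 → posterior Dirichlet(3, 8, 14)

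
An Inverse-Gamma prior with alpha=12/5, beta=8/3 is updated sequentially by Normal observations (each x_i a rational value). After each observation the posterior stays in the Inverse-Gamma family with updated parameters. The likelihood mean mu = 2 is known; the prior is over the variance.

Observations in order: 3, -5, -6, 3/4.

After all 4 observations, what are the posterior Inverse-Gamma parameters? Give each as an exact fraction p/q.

alpha=22/5, beta=5803/96

obs 1: x=3 → posterior Inverse-Gamma(29/10, 19/6)
obs 2: x=-5 → posterior Inverse-Gamma(17/5, 83/3)
obs 3: x=-6 → posterior Inverse-Gamma(39/10, 179/3)
obs 4: x=3/4 → posterior Inverse-Gamma(22/5, 5803/96)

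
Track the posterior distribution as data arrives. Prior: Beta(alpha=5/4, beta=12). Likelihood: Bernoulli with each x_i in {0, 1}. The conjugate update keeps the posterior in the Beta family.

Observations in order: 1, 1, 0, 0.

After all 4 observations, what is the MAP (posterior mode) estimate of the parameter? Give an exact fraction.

obs 1: x=1 → posterior Beta(9/4, 12)
obs 2: x=1 → posterior Beta(13/4, 12)
obs 3: x=0 → posterior Beta(13/4, 13)
obs 4: x=0 → posterior Beta(13/4, 14)

9/61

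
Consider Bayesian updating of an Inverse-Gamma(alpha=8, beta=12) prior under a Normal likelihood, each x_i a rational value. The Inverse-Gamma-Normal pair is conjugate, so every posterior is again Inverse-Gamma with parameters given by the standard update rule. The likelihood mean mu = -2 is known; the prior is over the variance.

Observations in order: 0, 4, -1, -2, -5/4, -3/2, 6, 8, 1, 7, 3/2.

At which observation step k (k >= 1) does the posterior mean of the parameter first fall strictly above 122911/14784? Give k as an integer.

k = 8

obs 1: x=0 → posterior Inverse-Gamma(17/2, 14)
obs 2: x=4 → posterior Inverse-Gamma(9, 32)
obs 3: x=-1 → posterior Inverse-Gamma(19/2, 65/2)
obs 4: x=-2 → posterior Inverse-Gamma(10, 65/2)
obs 5: x=-5/4 → posterior Inverse-Gamma(21/2, 1049/32)
obs 6: x=-3/2 → posterior Inverse-Gamma(11, 1053/32)
obs 7: x=6 → posterior Inverse-Gamma(23/2, 2077/32)
obs 8: x=8 → posterior Inverse-Gamma(12, 3677/32)
obs 9: x=1 → posterior Inverse-Gamma(25/2, 3821/32)
obs 10: x=7 → posterior Inverse-Gamma(13, 5117/32)
obs 11: x=3/2 → posterior Inverse-Gamma(27/2, 5313/32)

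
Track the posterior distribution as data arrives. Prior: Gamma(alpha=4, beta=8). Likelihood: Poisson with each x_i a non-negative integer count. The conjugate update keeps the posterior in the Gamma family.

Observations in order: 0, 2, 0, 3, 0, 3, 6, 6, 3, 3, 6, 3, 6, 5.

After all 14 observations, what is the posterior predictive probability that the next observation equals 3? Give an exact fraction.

obs 1: x=0 → posterior Gamma(4, 9)
obs 2: x=2 → posterior Gamma(6, 10)
obs 3: x=0 → posterior Gamma(6, 11)
obs 4: x=3 → posterior Gamma(9, 12)
obs 5: x=0 → posterior Gamma(9, 13)
obs 6: x=3 → posterior Gamma(12, 14)
obs 7: x=6 → posterior Gamma(18, 15)
obs 8: x=6 → posterior Gamma(24, 16)
obs 9: x=3 → posterior Gamma(27, 17)
obs 10: x=3 → posterior Gamma(30, 18)
obs 11: x=6 → posterior Gamma(36, 19)
obs 12: x=3 → posterior Gamma(39, 20)
obs 13: x=6 → posterior Gamma(45, 21)
obs 14: x=5 → posterior Gamma(50, 22)

292096474210349550958676138112865821043024707053682057444394019481190400/1484483274903662123910649371787557388904646690575971276894120737141310583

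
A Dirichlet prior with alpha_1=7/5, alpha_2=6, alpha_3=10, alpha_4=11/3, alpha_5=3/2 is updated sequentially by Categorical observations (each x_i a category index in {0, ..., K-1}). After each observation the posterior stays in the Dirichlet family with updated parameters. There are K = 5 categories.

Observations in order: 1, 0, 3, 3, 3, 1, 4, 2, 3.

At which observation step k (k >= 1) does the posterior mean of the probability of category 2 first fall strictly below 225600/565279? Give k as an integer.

obs 1: x=1 → posterior Dirichlet(7/5, 7, 10, 11/3, 3/2)
obs 2: x=0 → posterior Dirichlet(12/5, 7, 10, 11/3, 3/2)
obs 3: x=3 → posterior Dirichlet(12/5, 7, 10, 14/3, 3/2)
obs 4: x=3 → posterior Dirichlet(12/5, 7, 10, 17/3, 3/2)
obs 5: x=3 → posterior Dirichlet(12/5, 7, 10, 20/3, 3/2)
obs 6: x=1 → posterior Dirichlet(12/5, 8, 10, 20/3, 3/2)
obs 7: x=4 → posterior Dirichlet(12/5, 8, 10, 20/3, 5/2)
obs 8: x=2 → posterior Dirichlet(12/5, 8, 11, 20/3, 5/2)
obs 9: x=3 → posterior Dirichlet(12/5, 8, 11, 23/3, 5/2)

k = 3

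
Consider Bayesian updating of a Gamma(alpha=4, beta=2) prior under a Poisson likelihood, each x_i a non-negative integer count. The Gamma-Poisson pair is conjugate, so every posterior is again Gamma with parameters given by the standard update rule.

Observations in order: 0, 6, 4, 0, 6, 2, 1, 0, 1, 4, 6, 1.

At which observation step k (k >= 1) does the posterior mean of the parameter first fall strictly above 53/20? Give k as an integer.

obs 1: x=0 → posterior Gamma(4, 3)
obs 2: x=6 → posterior Gamma(10, 4)
obs 3: x=4 → posterior Gamma(14, 5)
obs 4: x=0 → posterior Gamma(14, 6)
obs 5: x=6 → posterior Gamma(20, 7)
obs 6: x=2 → posterior Gamma(22, 8)
obs 7: x=1 → posterior Gamma(23, 9)
obs 8: x=0 → posterior Gamma(23, 10)
obs 9: x=1 → posterior Gamma(24, 11)
obs 10: x=4 → posterior Gamma(28, 12)
obs 11: x=6 → posterior Gamma(34, 13)
obs 12: x=1 → posterior Gamma(35, 14)

k = 3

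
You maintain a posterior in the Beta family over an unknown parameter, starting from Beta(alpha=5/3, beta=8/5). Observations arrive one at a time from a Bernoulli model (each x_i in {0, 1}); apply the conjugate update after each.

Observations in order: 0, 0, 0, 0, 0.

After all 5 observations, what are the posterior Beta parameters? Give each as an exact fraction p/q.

obs 1: x=0 → posterior Beta(5/3, 13/5)
obs 2: x=0 → posterior Beta(5/3, 18/5)
obs 3: x=0 → posterior Beta(5/3, 23/5)
obs 4: x=0 → posterior Beta(5/3, 28/5)
obs 5: x=0 → posterior Beta(5/3, 33/5)

alpha=5/3, beta=33/5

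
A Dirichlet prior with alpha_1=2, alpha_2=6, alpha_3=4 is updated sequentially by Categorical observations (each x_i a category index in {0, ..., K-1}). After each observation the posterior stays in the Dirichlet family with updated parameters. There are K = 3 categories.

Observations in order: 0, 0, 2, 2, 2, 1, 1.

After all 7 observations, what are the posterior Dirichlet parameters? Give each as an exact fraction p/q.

obs 1: x=0 → posterior Dirichlet(3, 6, 4)
obs 2: x=0 → posterior Dirichlet(4, 6, 4)
obs 3: x=2 → posterior Dirichlet(4, 6, 5)
obs 4: x=2 → posterior Dirichlet(4, 6, 6)
obs 5: x=2 → posterior Dirichlet(4, 6, 7)
obs 6: x=1 → posterior Dirichlet(4, 7, 7)
obs 7: x=1 → posterior Dirichlet(4, 8, 7)

alpha_1=4, alpha_2=8, alpha_3=7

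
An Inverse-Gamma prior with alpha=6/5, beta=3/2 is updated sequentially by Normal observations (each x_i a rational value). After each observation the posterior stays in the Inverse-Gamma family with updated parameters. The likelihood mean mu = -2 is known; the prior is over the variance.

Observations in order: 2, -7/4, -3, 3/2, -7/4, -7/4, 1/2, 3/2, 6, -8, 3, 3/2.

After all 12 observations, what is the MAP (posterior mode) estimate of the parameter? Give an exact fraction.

15055/1312

obs 1: x=2 → posterior Inverse-Gamma(17/10, 19/2)
obs 2: x=-7/4 → posterior Inverse-Gamma(11/5, 305/32)
obs 3: x=-3 → posterior Inverse-Gamma(27/10, 321/32)
obs 4: x=3/2 → posterior Inverse-Gamma(16/5, 517/32)
obs 5: x=-7/4 → posterior Inverse-Gamma(37/10, 259/16)
obs 6: x=-7/4 → posterior Inverse-Gamma(21/5, 519/32)
obs 7: x=1/2 → posterior Inverse-Gamma(47/10, 619/32)
obs 8: x=3/2 → posterior Inverse-Gamma(26/5, 815/32)
obs 9: x=6 → posterior Inverse-Gamma(57/10, 1839/32)
obs 10: x=-8 → posterior Inverse-Gamma(31/5, 2415/32)
obs 11: x=3 → posterior Inverse-Gamma(67/10, 2815/32)
obs 12: x=3/2 → posterior Inverse-Gamma(36/5, 3011/32)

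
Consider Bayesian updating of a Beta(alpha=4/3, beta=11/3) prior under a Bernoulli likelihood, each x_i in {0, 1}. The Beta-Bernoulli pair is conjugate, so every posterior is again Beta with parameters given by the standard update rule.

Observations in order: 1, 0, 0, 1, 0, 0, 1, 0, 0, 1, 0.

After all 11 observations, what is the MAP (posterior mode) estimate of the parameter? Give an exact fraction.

obs 1: x=1 → posterior Beta(7/3, 11/3)
obs 2: x=0 → posterior Beta(7/3, 14/3)
obs 3: x=0 → posterior Beta(7/3, 17/3)
obs 4: x=1 → posterior Beta(10/3, 17/3)
obs 5: x=0 → posterior Beta(10/3, 20/3)
obs 6: x=0 → posterior Beta(10/3, 23/3)
obs 7: x=1 → posterior Beta(13/3, 23/3)
obs 8: x=0 → posterior Beta(13/3, 26/3)
obs 9: x=0 → posterior Beta(13/3, 29/3)
obs 10: x=1 → posterior Beta(16/3, 29/3)
obs 11: x=0 → posterior Beta(16/3, 32/3)

13/42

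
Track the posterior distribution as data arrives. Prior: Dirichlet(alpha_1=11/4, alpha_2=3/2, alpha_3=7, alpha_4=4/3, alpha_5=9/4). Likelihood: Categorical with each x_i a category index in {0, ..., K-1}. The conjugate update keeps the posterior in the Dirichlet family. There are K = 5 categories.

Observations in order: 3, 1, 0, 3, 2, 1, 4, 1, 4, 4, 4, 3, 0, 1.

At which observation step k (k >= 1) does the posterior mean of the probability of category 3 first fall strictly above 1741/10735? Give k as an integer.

obs 1: x=3 → posterior Dirichlet(11/4, 3/2, 7, 7/3, 9/4)
obs 2: x=1 → posterior Dirichlet(11/4, 5/2, 7, 7/3, 9/4)
obs 3: x=0 → posterior Dirichlet(15/4, 5/2, 7, 7/3, 9/4)
obs 4: x=3 → posterior Dirichlet(15/4, 5/2, 7, 10/3, 9/4)
obs 5: x=2 → posterior Dirichlet(15/4, 5/2, 8, 10/3, 9/4)
obs 6: x=1 → posterior Dirichlet(15/4, 7/2, 8, 10/3, 9/4)
obs 7: x=4 → posterior Dirichlet(15/4, 7/2, 8, 10/3, 13/4)
obs 8: x=1 → posterior Dirichlet(15/4, 9/2, 8, 10/3, 13/4)
obs 9: x=4 → posterior Dirichlet(15/4, 9/2, 8, 10/3, 17/4)
obs 10: x=4 → posterior Dirichlet(15/4, 9/2, 8, 10/3, 21/4)
obs 11: x=4 → posterior Dirichlet(15/4, 9/2, 8, 10/3, 25/4)
obs 12: x=3 → posterior Dirichlet(15/4, 9/2, 8, 13/3, 25/4)
obs 13: x=0 → posterior Dirichlet(19/4, 9/2, 8, 13/3, 25/4)
obs 14: x=1 → posterior Dirichlet(19/4, 11/2, 8, 13/3, 25/4)

k = 4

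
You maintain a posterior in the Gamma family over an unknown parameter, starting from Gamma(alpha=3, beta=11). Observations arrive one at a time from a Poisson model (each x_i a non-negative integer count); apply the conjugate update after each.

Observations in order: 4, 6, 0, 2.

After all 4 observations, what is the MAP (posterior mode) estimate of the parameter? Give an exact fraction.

obs 1: x=4 → posterior Gamma(7, 12)
obs 2: x=6 → posterior Gamma(13, 13)
obs 3: x=0 → posterior Gamma(13, 14)
obs 4: x=2 → posterior Gamma(15, 15)

14/15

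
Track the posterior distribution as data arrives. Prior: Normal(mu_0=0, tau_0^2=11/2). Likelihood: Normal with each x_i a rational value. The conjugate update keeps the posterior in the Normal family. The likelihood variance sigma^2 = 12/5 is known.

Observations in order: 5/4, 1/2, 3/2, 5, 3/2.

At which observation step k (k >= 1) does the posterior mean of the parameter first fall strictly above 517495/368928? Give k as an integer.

obs 1: x=5/4 → posterior Normal(275/316, 132/79)
obs 2: x=1/2 → posterior Normal(385/536, 66/67)
obs 3: x=3/2 → posterior Normal(715/756, 44/63)
obs 4: x=5 → posterior Normal(1815/976, 33/61)
obs 5: x=3/2 → posterior Normal(165/92, 132/299)

k = 4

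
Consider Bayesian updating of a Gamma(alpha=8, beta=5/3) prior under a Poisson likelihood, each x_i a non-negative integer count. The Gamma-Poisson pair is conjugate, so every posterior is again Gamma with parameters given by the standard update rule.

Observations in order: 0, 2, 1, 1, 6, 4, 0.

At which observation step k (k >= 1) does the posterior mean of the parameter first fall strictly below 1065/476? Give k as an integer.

obs 1: x=0 → posterior Gamma(8, 8/3)
obs 2: x=2 → posterior Gamma(10, 11/3)
obs 3: x=1 → posterior Gamma(11, 14/3)
obs 4: x=1 → posterior Gamma(12, 17/3)
obs 5: x=6 → posterior Gamma(18, 20/3)
obs 6: x=4 → posterior Gamma(22, 23/3)
obs 7: x=0 → posterior Gamma(22, 26/3)

k = 4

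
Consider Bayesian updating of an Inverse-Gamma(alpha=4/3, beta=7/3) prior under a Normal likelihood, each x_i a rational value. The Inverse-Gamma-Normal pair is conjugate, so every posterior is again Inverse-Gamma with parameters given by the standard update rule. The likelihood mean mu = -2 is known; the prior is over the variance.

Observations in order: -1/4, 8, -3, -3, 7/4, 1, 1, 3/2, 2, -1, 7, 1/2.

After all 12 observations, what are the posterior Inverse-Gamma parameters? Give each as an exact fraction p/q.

obs 1: x=-1/4 → posterior Inverse-Gamma(11/6, 371/96)
obs 2: x=8 → posterior Inverse-Gamma(7/3, 5171/96)
obs 3: x=-3 → posterior Inverse-Gamma(17/6, 5219/96)
obs 4: x=-3 → posterior Inverse-Gamma(10/3, 5267/96)
obs 5: x=7/4 → posterior Inverse-Gamma(23/6, 2971/48)
obs 6: x=1 → posterior Inverse-Gamma(13/3, 3187/48)
obs 7: x=1 → posterior Inverse-Gamma(29/6, 3403/48)
obs 8: x=3/2 → posterior Inverse-Gamma(16/3, 3697/48)
obs 9: x=2 → posterior Inverse-Gamma(35/6, 4081/48)
obs 10: x=-1 → posterior Inverse-Gamma(19/3, 4105/48)
obs 11: x=7 → posterior Inverse-Gamma(41/6, 6049/48)
obs 12: x=1/2 → posterior Inverse-Gamma(22/3, 6199/48)

alpha=22/3, beta=6199/48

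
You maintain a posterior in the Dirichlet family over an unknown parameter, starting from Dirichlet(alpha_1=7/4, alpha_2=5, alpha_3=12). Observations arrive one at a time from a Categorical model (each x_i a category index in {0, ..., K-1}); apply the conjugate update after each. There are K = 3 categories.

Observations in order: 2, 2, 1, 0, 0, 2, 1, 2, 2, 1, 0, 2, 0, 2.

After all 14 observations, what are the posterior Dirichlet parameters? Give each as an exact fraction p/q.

alpha_1=23/4, alpha_2=8, alpha_3=19

obs 1: x=2 → posterior Dirichlet(7/4, 5, 13)
obs 2: x=2 → posterior Dirichlet(7/4, 5, 14)
obs 3: x=1 → posterior Dirichlet(7/4, 6, 14)
obs 4: x=0 → posterior Dirichlet(11/4, 6, 14)
obs 5: x=0 → posterior Dirichlet(15/4, 6, 14)
obs 6: x=2 → posterior Dirichlet(15/4, 6, 15)
obs 7: x=1 → posterior Dirichlet(15/4, 7, 15)
obs 8: x=2 → posterior Dirichlet(15/4, 7, 16)
obs 9: x=2 → posterior Dirichlet(15/4, 7, 17)
obs 10: x=1 → posterior Dirichlet(15/4, 8, 17)
obs 11: x=0 → posterior Dirichlet(19/4, 8, 17)
obs 12: x=2 → posterior Dirichlet(19/4, 8, 18)
obs 13: x=0 → posterior Dirichlet(23/4, 8, 18)
obs 14: x=2 → posterior Dirichlet(23/4, 8, 19)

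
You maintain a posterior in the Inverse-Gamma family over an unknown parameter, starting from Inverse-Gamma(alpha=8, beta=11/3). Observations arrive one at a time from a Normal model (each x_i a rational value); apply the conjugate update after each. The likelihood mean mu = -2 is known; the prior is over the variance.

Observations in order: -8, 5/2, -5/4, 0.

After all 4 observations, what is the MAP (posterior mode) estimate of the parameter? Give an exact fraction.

obs 1: x=-8 → posterior Inverse-Gamma(17/2, 65/3)
obs 2: x=5/2 → posterior Inverse-Gamma(9, 763/24)
obs 3: x=-5/4 → posterior Inverse-Gamma(19/2, 3079/96)
obs 4: x=0 → posterior Inverse-Gamma(10, 3271/96)

3271/1056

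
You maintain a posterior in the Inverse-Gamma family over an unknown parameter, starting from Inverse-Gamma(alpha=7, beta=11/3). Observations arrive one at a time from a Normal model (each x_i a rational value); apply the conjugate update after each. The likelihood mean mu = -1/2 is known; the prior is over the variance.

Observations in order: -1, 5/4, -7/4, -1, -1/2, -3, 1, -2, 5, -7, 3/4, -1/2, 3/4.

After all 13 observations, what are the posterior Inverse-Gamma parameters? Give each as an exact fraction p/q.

obs 1: x=-1 → posterior Inverse-Gamma(15/2, 91/24)
obs 2: x=5/4 → posterior Inverse-Gamma(8, 511/96)
obs 3: x=-7/4 → posterior Inverse-Gamma(17/2, 293/48)
obs 4: x=-1 → posterior Inverse-Gamma(9, 299/48)
obs 5: x=-1/2 → posterior Inverse-Gamma(19/2, 299/48)
obs 6: x=-3 → posterior Inverse-Gamma(10, 449/48)
obs 7: x=1 → posterior Inverse-Gamma(21/2, 503/48)
obs 8: x=-2 → posterior Inverse-Gamma(11, 557/48)
obs 9: x=5 → posterior Inverse-Gamma(23/2, 1283/48)
obs 10: x=-7 → posterior Inverse-Gamma(12, 2297/48)
obs 11: x=3/4 → posterior Inverse-Gamma(25/2, 4669/96)
obs 12: x=-1/2 → posterior Inverse-Gamma(13, 4669/96)
obs 13: x=3/4 → posterior Inverse-Gamma(27/2, 593/12)

alpha=27/2, beta=593/12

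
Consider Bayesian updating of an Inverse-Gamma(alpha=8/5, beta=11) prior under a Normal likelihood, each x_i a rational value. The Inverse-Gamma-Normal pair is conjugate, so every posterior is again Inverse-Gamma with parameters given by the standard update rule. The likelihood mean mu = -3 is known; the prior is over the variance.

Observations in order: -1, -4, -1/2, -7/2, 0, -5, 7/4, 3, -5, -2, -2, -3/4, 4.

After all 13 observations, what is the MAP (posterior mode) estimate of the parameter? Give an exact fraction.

6605/728

obs 1: x=-1 → posterior Inverse-Gamma(21/10, 13)
obs 2: x=-4 → posterior Inverse-Gamma(13/5, 27/2)
obs 3: x=-1/2 → posterior Inverse-Gamma(31/10, 133/8)
obs 4: x=-7/2 → posterior Inverse-Gamma(18/5, 67/4)
obs 5: x=0 → posterior Inverse-Gamma(41/10, 85/4)
obs 6: x=-5 → posterior Inverse-Gamma(23/5, 93/4)
obs 7: x=7/4 → posterior Inverse-Gamma(51/10, 1105/32)
obs 8: x=3 → posterior Inverse-Gamma(28/5, 1681/32)
obs 9: x=-5 → posterior Inverse-Gamma(61/10, 1745/32)
obs 10: x=-2 → posterior Inverse-Gamma(33/5, 1761/32)
obs 11: x=-2 → posterior Inverse-Gamma(71/10, 1777/32)
obs 12: x=-3/4 → posterior Inverse-Gamma(38/5, 929/16)
obs 13: x=4 → posterior Inverse-Gamma(81/10, 1321/16)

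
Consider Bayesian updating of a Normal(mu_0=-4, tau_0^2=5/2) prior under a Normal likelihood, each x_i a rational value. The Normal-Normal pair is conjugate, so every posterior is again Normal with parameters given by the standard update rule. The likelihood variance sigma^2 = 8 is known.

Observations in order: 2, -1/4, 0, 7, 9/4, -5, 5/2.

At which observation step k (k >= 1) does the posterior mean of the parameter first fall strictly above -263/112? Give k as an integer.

k = 2

obs 1: x=2 → posterior Normal(-18/7, 40/21)
obs 2: x=-1/4 → posterior Normal(-17/8, 20/13)
obs 3: x=0 → posterior Normal(-221/124, 40/31)
obs 4: x=7 → posterior Normal(-9/16, 10/9)
obs 5: x=9/4 → posterior Normal(-9/41, 40/41)
obs 6: x=-5 → posterior Normal(-17/23, 20/23)
obs 7: x=5/2 → posterior Normal(-43/102, 40/51)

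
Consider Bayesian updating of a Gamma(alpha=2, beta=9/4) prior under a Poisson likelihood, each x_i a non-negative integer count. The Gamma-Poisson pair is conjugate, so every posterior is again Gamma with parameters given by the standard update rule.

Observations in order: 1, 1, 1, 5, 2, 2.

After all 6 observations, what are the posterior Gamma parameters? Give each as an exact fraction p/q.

alpha=14, beta=33/4

obs 1: x=1 → posterior Gamma(3, 13/4)
obs 2: x=1 → posterior Gamma(4, 17/4)
obs 3: x=1 → posterior Gamma(5, 21/4)
obs 4: x=5 → posterior Gamma(10, 25/4)
obs 5: x=2 → posterior Gamma(12, 29/4)
obs 6: x=2 → posterior Gamma(14, 33/4)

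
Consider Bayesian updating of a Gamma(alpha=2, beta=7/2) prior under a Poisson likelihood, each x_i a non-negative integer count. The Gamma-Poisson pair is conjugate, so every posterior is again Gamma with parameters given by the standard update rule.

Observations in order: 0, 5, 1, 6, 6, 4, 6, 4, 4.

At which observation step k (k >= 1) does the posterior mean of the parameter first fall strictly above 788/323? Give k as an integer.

obs 1: x=0 → posterior Gamma(2, 9/2)
obs 2: x=5 → posterior Gamma(7, 11/2)
obs 3: x=1 → posterior Gamma(8, 13/2)
obs 4: x=6 → posterior Gamma(14, 15/2)
obs 5: x=6 → posterior Gamma(20, 17/2)
obs 6: x=4 → posterior Gamma(24, 19/2)
obs 7: x=6 → posterior Gamma(30, 21/2)
obs 8: x=4 → posterior Gamma(34, 23/2)
obs 9: x=4 → posterior Gamma(38, 25/2)

k = 6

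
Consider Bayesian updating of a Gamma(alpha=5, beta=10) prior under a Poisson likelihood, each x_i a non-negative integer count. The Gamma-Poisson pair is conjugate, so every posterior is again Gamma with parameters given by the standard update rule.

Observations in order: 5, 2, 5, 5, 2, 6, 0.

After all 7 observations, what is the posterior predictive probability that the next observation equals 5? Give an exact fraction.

47497520812548195931343543963908492667653/1791828505124722896446175375962081417232384

obs 1: x=5 → posterior Gamma(10, 11)
obs 2: x=2 → posterior Gamma(12, 12)
obs 3: x=5 → posterior Gamma(17, 13)
obs 4: x=5 → posterior Gamma(22, 14)
obs 5: x=2 → posterior Gamma(24, 15)
obs 6: x=6 → posterior Gamma(30, 16)
obs 7: x=0 → posterior Gamma(30, 17)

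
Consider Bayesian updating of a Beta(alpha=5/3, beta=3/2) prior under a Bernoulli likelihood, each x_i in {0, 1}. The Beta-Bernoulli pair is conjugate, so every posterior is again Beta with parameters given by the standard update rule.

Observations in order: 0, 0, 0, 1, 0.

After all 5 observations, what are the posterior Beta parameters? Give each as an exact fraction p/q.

obs 1: x=0 → posterior Beta(5/3, 5/2)
obs 2: x=0 → posterior Beta(5/3, 7/2)
obs 3: x=0 → posterior Beta(5/3, 9/2)
obs 4: x=1 → posterior Beta(8/3, 9/2)
obs 5: x=0 → posterior Beta(8/3, 11/2)

alpha=8/3, beta=11/2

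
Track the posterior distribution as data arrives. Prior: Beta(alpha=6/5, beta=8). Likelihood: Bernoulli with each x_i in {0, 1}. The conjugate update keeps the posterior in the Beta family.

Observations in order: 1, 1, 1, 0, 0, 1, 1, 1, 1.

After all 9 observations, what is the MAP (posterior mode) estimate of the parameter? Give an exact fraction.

obs 1: x=1 → posterior Beta(11/5, 8)
obs 2: x=1 → posterior Beta(16/5, 8)
obs 3: x=1 → posterior Beta(21/5, 8)
obs 4: x=0 → posterior Beta(21/5, 9)
obs 5: x=0 → posterior Beta(21/5, 10)
obs 6: x=1 → posterior Beta(26/5, 10)
obs 7: x=1 → posterior Beta(31/5, 10)
obs 8: x=1 → posterior Beta(36/5, 10)
obs 9: x=1 → posterior Beta(41/5, 10)

4/9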